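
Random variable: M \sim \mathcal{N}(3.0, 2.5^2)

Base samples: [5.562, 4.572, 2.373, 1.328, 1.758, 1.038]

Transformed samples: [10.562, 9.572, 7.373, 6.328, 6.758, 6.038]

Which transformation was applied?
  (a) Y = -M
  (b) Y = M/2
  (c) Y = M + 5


Checking option (c) Y = M + 5:
  M = 5.562 -> Y = 10.562 ✓
  M = 4.572 -> Y = 9.572 ✓
  M = 2.373 -> Y = 7.373 ✓
All samples match this transformation.

(c) M + 5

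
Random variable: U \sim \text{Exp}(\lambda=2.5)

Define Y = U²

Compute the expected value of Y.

E[U²] = Var(U) + (E[U])² = 0.16 + 0.16 = 0.32

0.32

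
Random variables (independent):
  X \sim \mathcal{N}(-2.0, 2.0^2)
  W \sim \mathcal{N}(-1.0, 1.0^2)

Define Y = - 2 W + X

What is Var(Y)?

For independent RVs: Var(aX + bY) = a²Var(X) + b²Var(Y)
Var(X) = 4
Var(W) = 1
Var(Y) = 1²*4 + (-2)²*1
= 1*4 + 4*1 = 8

8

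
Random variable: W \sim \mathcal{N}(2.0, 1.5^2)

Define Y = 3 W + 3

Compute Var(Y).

For Y = aW + b: Var(Y) = a² * Var(W)
Var(W) = 1.5^2 = 2.25
Var(Y) = 3² * 2.25 = 9 * 2.25 = 20.25

20.25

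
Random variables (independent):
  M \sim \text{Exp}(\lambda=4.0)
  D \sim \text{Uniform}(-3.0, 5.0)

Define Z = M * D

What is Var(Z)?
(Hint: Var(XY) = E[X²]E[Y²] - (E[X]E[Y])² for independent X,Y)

Var(XY) = E[X²]E[Y²] - (E[X]E[Y])²
E[M] = 0.25, Var(M) = 0.0625
E[D] = 1, Var(D) = 5.3333333
E[M²] = 0.0625 + 0.25² = 0.125
E[D²] = 5.3333333 + 1² = 6.3333333
Var(Z) = 0.125*6.3333333 - (0.25*1)²
= 0.79166667 - 0.0625 = 0.72916667

0.72916667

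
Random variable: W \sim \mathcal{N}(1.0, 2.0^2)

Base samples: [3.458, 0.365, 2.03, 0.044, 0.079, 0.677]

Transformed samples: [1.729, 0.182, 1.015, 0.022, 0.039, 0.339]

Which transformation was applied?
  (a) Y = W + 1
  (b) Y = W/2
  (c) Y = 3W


Checking option (b) Y = W/2:
  W = 3.458 -> Y = 1.729 ✓
  W = 0.365 -> Y = 0.182 ✓
  W = 2.03 -> Y = 1.015 ✓
All samples match this transformation.

(b) W/2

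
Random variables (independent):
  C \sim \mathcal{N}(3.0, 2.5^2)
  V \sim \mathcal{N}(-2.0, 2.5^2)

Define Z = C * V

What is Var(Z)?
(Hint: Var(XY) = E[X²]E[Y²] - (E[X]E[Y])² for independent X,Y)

Var(XY) = E[X²]E[Y²] - (E[X]E[Y])²
E[C] = 3, Var(C) = 6.25
E[V] = -2, Var(V) = 6.25
E[C²] = 6.25 + 3² = 15.25
E[V²] = 6.25 + (-2)² = 10.25
Var(Z) = 15.25*10.25 - (3*(-2))²
= 156.3125 - 36 = 120.3125

120.3125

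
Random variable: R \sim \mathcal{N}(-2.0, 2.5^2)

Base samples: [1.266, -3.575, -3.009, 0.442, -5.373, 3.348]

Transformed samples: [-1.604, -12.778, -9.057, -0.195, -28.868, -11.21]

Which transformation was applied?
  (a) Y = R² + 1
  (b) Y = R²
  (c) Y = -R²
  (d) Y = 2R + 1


Checking option (c) Y = -R²:
  R = 1.266 -> Y = -1.604 ✓
  R = -3.575 -> Y = -12.778 ✓
  R = -3.009 -> Y = -9.057 ✓
All samples match this transformation.

(c) -R²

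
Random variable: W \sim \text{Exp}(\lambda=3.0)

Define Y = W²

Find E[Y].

E[W²] = Var(W) + (E[W])² = 0.11111111 + 0.11111111 = 0.22222222

0.22222222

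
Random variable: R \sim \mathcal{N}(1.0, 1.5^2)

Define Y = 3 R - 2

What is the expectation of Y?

For Y = 3R - 2:
E[Y] = 3 * E[R] - 2
E[R] = 1.0 = 1
E[Y] = 3 * 1 - 2 = 1

1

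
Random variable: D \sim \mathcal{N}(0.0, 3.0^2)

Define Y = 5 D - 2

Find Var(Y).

For Y = aD + b: Var(Y) = a² * Var(D)
Var(D) = 3.0^2 = 9
Var(Y) = 5² * 9 = 25 * 9 = 225

225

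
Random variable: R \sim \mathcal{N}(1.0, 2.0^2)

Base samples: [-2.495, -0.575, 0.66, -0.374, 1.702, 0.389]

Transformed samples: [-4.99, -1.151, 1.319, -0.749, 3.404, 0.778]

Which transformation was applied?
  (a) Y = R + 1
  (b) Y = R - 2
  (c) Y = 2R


Checking option (c) Y = 2R:
  R = -2.495 -> Y = -4.99 ✓
  R = -0.575 -> Y = -1.151 ✓
  R = 0.66 -> Y = 1.319 ✓
All samples match this transformation.

(c) 2R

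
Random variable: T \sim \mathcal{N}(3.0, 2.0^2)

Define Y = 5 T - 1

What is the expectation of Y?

For Y = 5T - 1:
E[Y] = 5 * E[T] - 1
E[T] = 3.0 = 3
E[Y] = 5 * 3 - 1 = 14

14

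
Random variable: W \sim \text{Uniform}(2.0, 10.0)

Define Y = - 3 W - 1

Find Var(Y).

For Y = aW + b: Var(Y) = a² * Var(W)
Var(W) = (10 - 2)^2/12 = 5.3333333
Var(Y) = (-3)² * 5.3333333 = 9 * 5.3333333 = 48

48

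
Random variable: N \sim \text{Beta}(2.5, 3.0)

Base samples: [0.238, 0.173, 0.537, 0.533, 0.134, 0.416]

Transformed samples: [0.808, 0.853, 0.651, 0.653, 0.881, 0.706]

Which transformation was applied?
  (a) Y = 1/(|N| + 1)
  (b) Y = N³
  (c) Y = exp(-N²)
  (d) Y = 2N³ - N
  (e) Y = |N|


Checking option (a) Y = 1/(|N| + 1):
  N = 0.238 -> Y = 0.808 ✓
  N = 0.173 -> Y = 0.853 ✓
  N = 0.537 -> Y = 0.651 ✓
All samples match this transformation.

(a) 1/(|N| + 1)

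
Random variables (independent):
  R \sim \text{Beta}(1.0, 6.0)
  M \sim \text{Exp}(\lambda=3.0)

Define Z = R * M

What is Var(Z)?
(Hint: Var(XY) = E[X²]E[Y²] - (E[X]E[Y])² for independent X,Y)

Var(XY) = E[X²]E[Y²] - (E[X]E[Y])²
E[R] = 0.14285714, Var(R) = 0.015306122
E[M] = 0.33333333, Var(M) = 0.11111111
E[R²] = 0.015306122 + 0.14285714² = 0.035714286
E[M²] = 0.11111111 + 0.33333333² = 0.22222222
Var(Z) = 0.035714286*0.22222222 - (0.14285714*0.33333333)²
= 0.0079365079 - 0.0022675737 = 0.0056689342

0.0056689342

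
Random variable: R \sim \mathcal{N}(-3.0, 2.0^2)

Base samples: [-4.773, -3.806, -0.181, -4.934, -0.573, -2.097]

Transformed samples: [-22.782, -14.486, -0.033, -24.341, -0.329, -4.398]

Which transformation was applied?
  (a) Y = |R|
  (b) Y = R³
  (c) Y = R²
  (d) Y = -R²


Checking option (d) Y = -R²:
  R = -4.773 -> Y = -22.782 ✓
  R = -3.806 -> Y = -14.486 ✓
  R = -0.181 -> Y = -0.033 ✓
All samples match this transformation.

(d) -R²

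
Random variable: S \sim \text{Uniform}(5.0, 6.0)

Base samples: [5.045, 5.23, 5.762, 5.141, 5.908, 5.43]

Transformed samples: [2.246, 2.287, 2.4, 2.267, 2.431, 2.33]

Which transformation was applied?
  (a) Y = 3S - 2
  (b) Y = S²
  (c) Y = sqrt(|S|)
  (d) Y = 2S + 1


Checking option (c) Y = sqrt(|S|):
  S = 5.045 -> Y = 2.246 ✓
  S = 5.23 -> Y = 2.287 ✓
  S = 5.762 -> Y = 2.4 ✓
All samples match this transformation.

(c) sqrt(|S|)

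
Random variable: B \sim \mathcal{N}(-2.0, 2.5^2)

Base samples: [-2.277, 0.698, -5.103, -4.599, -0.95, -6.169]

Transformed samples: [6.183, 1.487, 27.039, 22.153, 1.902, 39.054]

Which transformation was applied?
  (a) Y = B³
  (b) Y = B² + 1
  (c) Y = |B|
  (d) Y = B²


Checking option (b) Y = B² + 1:
  B = -2.277 -> Y = 6.183 ✓
  B = 0.698 -> Y = 1.487 ✓
  B = -5.103 -> Y = 27.039 ✓
All samples match this transformation.

(b) B² + 1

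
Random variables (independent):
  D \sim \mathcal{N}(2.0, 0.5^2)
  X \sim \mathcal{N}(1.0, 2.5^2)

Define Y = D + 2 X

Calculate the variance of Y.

For independent RVs: Var(aX + bY) = a²Var(X) + b²Var(Y)
Var(D) = 0.25
Var(X) = 6.25
Var(Y) = 1²*0.25 + 2²*6.25
= 1*0.25 + 4*6.25 = 25.25

25.25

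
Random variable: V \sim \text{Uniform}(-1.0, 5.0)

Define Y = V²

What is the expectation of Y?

E[V²] = Var(V) + (E[V])² = 3 + 4 = 7

7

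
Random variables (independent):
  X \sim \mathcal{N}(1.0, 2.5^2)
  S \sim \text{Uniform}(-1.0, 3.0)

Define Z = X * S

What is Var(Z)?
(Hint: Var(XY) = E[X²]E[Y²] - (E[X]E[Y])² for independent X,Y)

Var(XY) = E[X²]E[Y²] - (E[X]E[Y])²
E[X] = 1, Var(X) = 6.25
E[S] = 1, Var(S) = 1.3333333
E[X²] = 6.25 + 1² = 7.25
E[S²] = 1.3333333 + 1² = 2.3333333
Var(Z) = 7.25*2.3333333 - (1*1)²
= 16.916667 - 1 = 15.916667

15.916667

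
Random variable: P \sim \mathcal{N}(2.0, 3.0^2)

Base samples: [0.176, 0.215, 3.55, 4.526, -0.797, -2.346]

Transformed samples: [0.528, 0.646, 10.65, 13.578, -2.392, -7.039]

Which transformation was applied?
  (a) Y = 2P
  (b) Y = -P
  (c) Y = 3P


Checking option (c) Y = 3P:
  P = 0.176 -> Y = 0.528 ✓
  P = 0.215 -> Y = 0.646 ✓
  P = 3.55 -> Y = 10.65 ✓
All samples match this transformation.

(c) 3P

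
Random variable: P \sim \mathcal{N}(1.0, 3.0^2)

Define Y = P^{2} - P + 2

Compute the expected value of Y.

E[Y] = 1*E[P²] - 1*E[P] + 2
E[P] = 1
E[P²] = Var(P) + (E[P])² = 9 + 1 = 10
E[Y] = 1*10 - 1*1 + 2 = 11

11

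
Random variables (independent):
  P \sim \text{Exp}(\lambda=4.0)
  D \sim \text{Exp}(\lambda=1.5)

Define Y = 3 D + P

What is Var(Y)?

For independent RVs: Var(aX + bY) = a²Var(X) + b²Var(Y)
Var(P) = 0.0625
Var(D) = 0.44444444
Var(Y) = 1²*0.0625 + 3²*0.44444444
= 1*0.0625 + 9*0.44444444 = 4.0625

4.0625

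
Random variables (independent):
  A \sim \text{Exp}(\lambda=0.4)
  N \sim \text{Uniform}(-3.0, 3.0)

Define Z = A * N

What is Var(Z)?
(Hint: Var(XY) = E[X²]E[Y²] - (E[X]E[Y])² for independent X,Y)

Var(XY) = E[X²]E[Y²] - (E[X]E[Y])²
E[A] = 2.5, Var(A) = 6.25
E[N] = 0, Var(N) = 3
E[A²] = 6.25 + 2.5² = 12.5
E[N²] = 3 + 0² = 3
Var(Z) = 12.5*3 - (2.5*0)²
= 37.5 - 0 = 37.5

37.5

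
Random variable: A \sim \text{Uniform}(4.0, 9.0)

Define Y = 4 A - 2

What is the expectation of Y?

For Y = 4A - 2:
E[Y] = 4 * E[A] - 2
E[A] = (4 + 9)/2 = 6.5
E[Y] = 4 * 6.5 - 2 = 24

24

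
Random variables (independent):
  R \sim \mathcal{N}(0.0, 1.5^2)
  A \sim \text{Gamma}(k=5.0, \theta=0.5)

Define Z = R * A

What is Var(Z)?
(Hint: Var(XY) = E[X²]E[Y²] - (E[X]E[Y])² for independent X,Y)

Var(XY) = E[X²]E[Y²] - (E[X]E[Y])²
E[R] = 0, Var(R) = 2.25
E[A] = 2.5, Var(A) = 1.25
E[R²] = 2.25 + 0² = 2.25
E[A²] = 1.25 + 2.5² = 7.5
Var(Z) = 2.25*7.5 - (0*2.5)²
= 16.875 - 0 = 16.875

16.875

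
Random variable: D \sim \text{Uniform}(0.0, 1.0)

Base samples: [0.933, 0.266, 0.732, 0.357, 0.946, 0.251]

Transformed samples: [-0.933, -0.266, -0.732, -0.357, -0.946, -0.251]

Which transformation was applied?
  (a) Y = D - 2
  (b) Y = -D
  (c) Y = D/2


Checking option (b) Y = -D:
  D = 0.933 -> Y = -0.933 ✓
  D = 0.266 -> Y = -0.266 ✓
  D = 0.732 -> Y = -0.732 ✓
All samples match this transformation.

(b) -D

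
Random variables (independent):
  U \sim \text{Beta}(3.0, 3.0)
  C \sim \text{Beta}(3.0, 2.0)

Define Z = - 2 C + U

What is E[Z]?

E[Z] = 1*E[U] - 2*E[C]
E[U] = 0.5
E[C] = 0.6
E[Z] = 1*0.5 - 2*0.6 = -0.7

-0.7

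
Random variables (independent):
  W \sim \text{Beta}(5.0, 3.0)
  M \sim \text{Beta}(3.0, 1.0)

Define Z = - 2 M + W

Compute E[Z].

E[Z] = 1*E[W] - 2*E[M]
E[W] = 0.625
E[M] = 0.75
E[Z] = 1*0.625 - 2*0.75 = -0.875

-0.875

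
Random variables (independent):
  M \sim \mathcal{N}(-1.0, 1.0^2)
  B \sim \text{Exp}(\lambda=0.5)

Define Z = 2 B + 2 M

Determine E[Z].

E[Z] = 2*E[M] + 2*E[B]
E[M] = -1
E[B] = 2
E[Z] = 2*(-1) + 2*2 = 2

2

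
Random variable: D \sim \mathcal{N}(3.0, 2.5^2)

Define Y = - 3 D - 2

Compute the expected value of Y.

For Y = -3D - 2:
E[Y] = -3 * E[D] - 2
E[D] = 3.0 = 3
E[Y] = -3 * 3 - 2 = -11

-11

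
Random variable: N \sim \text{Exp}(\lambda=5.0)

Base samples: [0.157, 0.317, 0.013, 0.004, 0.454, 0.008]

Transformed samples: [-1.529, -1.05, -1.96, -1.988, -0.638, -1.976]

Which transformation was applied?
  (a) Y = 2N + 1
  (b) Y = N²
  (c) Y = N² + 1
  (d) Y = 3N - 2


Checking option (d) Y = 3N - 2:
  N = 0.157 -> Y = -1.529 ✓
  N = 0.317 -> Y = -1.05 ✓
  N = 0.013 -> Y = -1.96 ✓
All samples match this transformation.

(d) 3N - 2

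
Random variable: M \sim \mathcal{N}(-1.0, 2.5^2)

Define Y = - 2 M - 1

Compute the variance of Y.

For Y = aM + b: Var(Y) = a² * Var(M)
Var(M) = 2.5^2 = 6.25
Var(Y) = (-2)² * 6.25 = 4 * 6.25 = 25

25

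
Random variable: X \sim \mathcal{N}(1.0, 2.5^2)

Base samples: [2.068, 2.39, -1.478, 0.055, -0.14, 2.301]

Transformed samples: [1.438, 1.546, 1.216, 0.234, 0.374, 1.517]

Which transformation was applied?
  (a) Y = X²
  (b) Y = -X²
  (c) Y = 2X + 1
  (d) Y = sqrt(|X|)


Checking option (d) Y = sqrt(|X|):
  X = 2.068 -> Y = 1.438 ✓
  X = 2.39 -> Y = 1.546 ✓
  X = -1.478 -> Y = 1.216 ✓
All samples match this transformation.

(d) sqrt(|X|)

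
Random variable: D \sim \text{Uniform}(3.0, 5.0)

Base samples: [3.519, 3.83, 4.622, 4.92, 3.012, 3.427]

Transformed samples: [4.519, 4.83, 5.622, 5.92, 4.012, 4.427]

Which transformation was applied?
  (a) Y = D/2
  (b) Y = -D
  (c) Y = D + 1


Checking option (c) Y = D + 1:
  D = 3.519 -> Y = 4.519 ✓
  D = 3.83 -> Y = 4.83 ✓
  D = 4.622 -> Y = 5.622 ✓
All samples match this transformation.

(c) D + 1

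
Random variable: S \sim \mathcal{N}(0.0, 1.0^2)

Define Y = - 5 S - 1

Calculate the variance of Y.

For Y = aS + b: Var(Y) = a² * Var(S)
Var(S) = 1.0^2 = 1
Var(Y) = (-5)² * 1 = 25 * 1 = 25

25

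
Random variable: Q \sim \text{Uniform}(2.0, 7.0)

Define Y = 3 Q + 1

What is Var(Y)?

For Y = aQ + b: Var(Y) = a² * Var(Q)
Var(Q) = (7 - 2)^2/12 = 2.0833333
Var(Y) = 3² * 2.0833333 = 9 * 2.0833333 = 18.75

18.75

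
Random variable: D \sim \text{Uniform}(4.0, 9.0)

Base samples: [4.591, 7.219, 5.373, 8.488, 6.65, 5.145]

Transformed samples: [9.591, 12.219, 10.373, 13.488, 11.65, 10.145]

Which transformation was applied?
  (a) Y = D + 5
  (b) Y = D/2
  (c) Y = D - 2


Checking option (a) Y = D + 5:
  D = 4.591 -> Y = 9.591 ✓
  D = 7.219 -> Y = 12.219 ✓
  D = 5.373 -> Y = 10.373 ✓
All samples match this transformation.

(a) D + 5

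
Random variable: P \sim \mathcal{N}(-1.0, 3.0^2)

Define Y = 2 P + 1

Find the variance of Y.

For Y = aP + b: Var(Y) = a² * Var(P)
Var(P) = 3.0^2 = 9
Var(Y) = 2² * 9 = 4 * 9 = 36

36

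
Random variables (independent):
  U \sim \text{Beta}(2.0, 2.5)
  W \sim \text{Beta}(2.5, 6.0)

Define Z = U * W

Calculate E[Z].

For independent RVs: E[XY] = E[X]*E[Y]
E[U] = 0.44444444
E[W] = 0.29411765
E[Z] = 0.44444444 * 0.29411765 = 0.13071895

0.13071895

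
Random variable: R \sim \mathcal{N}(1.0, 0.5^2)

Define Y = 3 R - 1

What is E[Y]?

For Y = 3R - 1:
E[Y] = 3 * E[R] - 1
E[R] = 1.0 = 1
E[Y] = 3 * 1 - 1 = 2

2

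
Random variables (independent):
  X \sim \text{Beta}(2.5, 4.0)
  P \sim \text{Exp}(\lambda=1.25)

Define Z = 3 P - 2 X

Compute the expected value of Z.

E[Z] = -2*E[X] + 3*E[P]
E[X] = 0.38461538
E[P] = 0.8
E[Z] = -2*0.38461538 + 3*0.8 = 1.6307692

1.6307692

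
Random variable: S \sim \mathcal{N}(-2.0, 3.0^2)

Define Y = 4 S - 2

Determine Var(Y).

For Y = aS + b: Var(Y) = a² * Var(S)
Var(S) = 3.0^2 = 9
Var(Y) = 4² * 9 = 16 * 9 = 144

144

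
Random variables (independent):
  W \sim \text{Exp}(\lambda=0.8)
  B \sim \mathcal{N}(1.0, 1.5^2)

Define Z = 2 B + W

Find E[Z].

E[Z] = 1*E[W] + 2*E[B]
E[W] = 1.25
E[B] = 1
E[Z] = 1*1.25 + 2*1 = 3.25

3.25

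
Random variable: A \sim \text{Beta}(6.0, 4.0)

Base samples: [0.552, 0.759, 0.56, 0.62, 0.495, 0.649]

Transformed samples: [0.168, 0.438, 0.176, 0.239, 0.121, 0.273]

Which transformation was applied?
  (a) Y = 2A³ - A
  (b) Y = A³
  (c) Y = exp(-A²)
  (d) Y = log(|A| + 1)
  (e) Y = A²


Checking option (b) Y = A³:
  A = 0.552 -> Y = 0.168 ✓
  A = 0.759 -> Y = 0.438 ✓
  A = 0.56 -> Y = 0.176 ✓
All samples match this transformation.

(b) A³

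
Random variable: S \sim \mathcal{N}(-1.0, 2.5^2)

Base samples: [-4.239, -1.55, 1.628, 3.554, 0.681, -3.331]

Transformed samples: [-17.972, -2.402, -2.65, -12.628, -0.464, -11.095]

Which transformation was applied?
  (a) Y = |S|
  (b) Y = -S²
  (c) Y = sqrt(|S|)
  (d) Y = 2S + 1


Checking option (b) Y = -S²:
  S = -4.239 -> Y = -17.972 ✓
  S = -1.55 -> Y = -2.402 ✓
  S = 1.628 -> Y = -2.65 ✓
All samples match this transformation.

(b) -S²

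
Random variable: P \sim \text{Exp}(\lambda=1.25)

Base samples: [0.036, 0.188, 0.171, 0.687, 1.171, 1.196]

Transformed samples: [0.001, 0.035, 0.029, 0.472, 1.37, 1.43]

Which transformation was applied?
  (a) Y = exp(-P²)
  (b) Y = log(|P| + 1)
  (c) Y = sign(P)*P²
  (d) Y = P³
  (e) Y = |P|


Checking option (c) Y = sign(P)*P²:
  P = 0.036 -> Y = 0.001 ✓
  P = 0.188 -> Y = 0.035 ✓
  P = 0.171 -> Y = 0.029 ✓
All samples match this transformation.

(c) sign(P)*P²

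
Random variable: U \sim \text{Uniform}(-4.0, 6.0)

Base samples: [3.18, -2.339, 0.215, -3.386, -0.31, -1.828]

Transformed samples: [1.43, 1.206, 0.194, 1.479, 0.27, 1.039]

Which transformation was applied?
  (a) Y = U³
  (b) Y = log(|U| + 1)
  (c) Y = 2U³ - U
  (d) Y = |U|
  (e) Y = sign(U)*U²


Checking option (b) Y = log(|U| + 1):
  U = 3.18 -> Y = 1.43 ✓
  U = -2.339 -> Y = 1.206 ✓
  U = 0.215 -> Y = 0.194 ✓
All samples match this transformation.

(b) log(|U| + 1)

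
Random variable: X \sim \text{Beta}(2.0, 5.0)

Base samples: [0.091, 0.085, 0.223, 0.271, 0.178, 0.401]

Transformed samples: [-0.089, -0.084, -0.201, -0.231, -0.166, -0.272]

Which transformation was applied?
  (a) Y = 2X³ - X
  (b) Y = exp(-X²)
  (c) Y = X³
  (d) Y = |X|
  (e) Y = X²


Checking option (a) Y = 2X³ - X:
  X = 0.091 -> Y = -0.089 ✓
  X = 0.085 -> Y = -0.084 ✓
  X = 0.223 -> Y = -0.201 ✓
All samples match this transformation.

(a) 2X³ - X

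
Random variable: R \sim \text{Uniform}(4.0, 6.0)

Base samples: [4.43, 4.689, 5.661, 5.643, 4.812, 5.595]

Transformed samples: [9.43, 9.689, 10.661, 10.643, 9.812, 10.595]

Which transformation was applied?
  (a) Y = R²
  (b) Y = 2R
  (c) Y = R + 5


Checking option (c) Y = R + 5:
  R = 4.43 -> Y = 9.43 ✓
  R = 4.689 -> Y = 9.689 ✓
  R = 5.661 -> Y = 10.661 ✓
All samples match this transformation.

(c) R + 5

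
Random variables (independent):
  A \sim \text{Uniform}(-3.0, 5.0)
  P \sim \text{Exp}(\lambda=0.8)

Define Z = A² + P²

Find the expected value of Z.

E[Z] = E[A²] + E[P²]
E[A²] = Var(A) + E[A]² = 5.3333333 + 1 = 6.3333333
E[P²] = Var(P) + E[P]² = 1.5625 + 1.5625 = 3.125
E[Z] = 6.3333333 + 3.125 = 9.4583333

9.4583333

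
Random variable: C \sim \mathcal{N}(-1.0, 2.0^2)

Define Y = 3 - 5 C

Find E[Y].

For Y = -5C + 3:
E[Y] = -5 * E[C] + 3
E[C] = -1.0 = -1
E[Y] = -5 * (-1) + 3 = 8

8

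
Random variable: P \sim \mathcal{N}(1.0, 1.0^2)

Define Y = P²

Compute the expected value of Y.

Using E[X²] = Var(X) + (E[X])²:
E[P] = 1
Var(P) = 1.0^2 = 1
E[P²] = 1 + 1² = 1 + 1 = 2

2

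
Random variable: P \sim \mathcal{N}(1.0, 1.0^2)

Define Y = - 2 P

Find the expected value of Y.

For Y = -2P:
E[Y] = -2 * E[P]
E[P] = 1.0 = 1
E[Y] = -2 * 1 = -2

-2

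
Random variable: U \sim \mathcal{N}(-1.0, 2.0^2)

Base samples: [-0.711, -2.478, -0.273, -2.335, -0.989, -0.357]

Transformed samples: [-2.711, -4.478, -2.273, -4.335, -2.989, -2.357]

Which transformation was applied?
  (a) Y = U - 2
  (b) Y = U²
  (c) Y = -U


Checking option (a) Y = U - 2:
  U = -0.711 -> Y = -2.711 ✓
  U = -2.478 -> Y = -4.478 ✓
  U = -0.273 -> Y = -2.273 ✓
All samples match this transformation.

(a) U - 2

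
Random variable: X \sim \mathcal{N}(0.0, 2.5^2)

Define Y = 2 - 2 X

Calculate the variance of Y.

For Y = aX + b: Var(Y) = a² * Var(X)
Var(X) = 2.5^2 = 6.25
Var(Y) = (-2)² * 6.25 = 4 * 6.25 = 25

25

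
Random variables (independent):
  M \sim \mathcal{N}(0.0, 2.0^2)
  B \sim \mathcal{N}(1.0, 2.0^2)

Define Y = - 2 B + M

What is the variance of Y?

For independent RVs: Var(aX + bY) = a²Var(X) + b²Var(Y)
Var(M) = 4
Var(B) = 4
Var(Y) = 1²*4 + (-2)²*4
= 1*4 + 4*4 = 20

20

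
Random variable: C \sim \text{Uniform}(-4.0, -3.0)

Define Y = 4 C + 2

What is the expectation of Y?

For Y = 4C + 2:
E[Y] = 4 * E[C] + 2
E[C] = (-4 - 3)/2 = -3.5
E[Y] = 4 * (-3.5) + 2 = -12

-12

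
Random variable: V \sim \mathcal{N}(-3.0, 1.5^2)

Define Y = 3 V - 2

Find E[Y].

For Y = 3V - 2:
E[Y] = 3 * E[V] - 2
E[V] = -3.0 = -3
E[Y] = 3 * (-3) - 2 = -11

-11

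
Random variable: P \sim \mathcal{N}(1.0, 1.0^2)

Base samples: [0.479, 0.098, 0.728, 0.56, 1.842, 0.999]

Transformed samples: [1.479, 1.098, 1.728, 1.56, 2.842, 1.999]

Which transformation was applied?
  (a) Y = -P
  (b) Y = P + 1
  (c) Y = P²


Checking option (b) Y = P + 1:
  P = 0.479 -> Y = 1.479 ✓
  P = 0.098 -> Y = 1.098 ✓
  P = 0.728 -> Y = 1.728 ✓
All samples match this transformation.

(b) P + 1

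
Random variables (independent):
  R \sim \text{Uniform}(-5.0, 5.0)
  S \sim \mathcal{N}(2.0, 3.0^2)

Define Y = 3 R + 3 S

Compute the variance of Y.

For independent RVs: Var(aX + bY) = a²Var(X) + b²Var(Y)
Var(R) = 8.3333333
Var(S) = 9
Var(Y) = 3²*8.3333333 + 3²*9
= 9*8.3333333 + 9*9 = 156

156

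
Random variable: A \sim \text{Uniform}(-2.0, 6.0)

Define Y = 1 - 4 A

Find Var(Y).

For Y = aA + b: Var(Y) = a² * Var(A)
Var(A) = (6 + 2)^2/12 = 5.3333333
Var(Y) = (-4)² * 5.3333333 = 16 * 5.3333333 = 85.333333

85.333333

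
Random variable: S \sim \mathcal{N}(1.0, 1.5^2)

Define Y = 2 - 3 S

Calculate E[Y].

For Y = -3S + 2:
E[Y] = -3 * E[S] + 2
E[S] = 1.0 = 1
E[Y] = -3 * 1 + 2 = -1

-1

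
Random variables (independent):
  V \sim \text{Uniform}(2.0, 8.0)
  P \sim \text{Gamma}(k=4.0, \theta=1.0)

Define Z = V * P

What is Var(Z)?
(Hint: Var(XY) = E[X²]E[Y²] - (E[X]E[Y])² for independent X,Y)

Var(XY) = E[X²]E[Y²] - (E[X]E[Y])²
E[V] = 5, Var(V) = 3
E[P] = 4, Var(P) = 4
E[V²] = 3 + 5² = 28
E[P²] = 4 + 4² = 20
Var(Z) = 28*20 - (5*4)²
= 560 - 400 = 160

160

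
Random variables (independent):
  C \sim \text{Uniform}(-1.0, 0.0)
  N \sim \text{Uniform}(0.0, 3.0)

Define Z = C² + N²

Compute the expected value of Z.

E[Z] = E[C²] + E[N²]
E[C²] = Var(C) + E[C]² = 0.083333333 + 0.25 = 0.33333333
E[N²] = Var(N) + E[N]² = 0.75 + 2.25 = 3
E[Z] = 0.33333333 + 3 = 3.3333333

3.3333333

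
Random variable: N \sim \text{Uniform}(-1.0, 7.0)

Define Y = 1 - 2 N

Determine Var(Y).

For Y = aN + b: Var(Y) = a² * Var(N)
Var(N) = (7 + 1)^2/12 = 5.3333333
Var(Y) = (-2)² * 5.3333333 = 4 * 5.3333333 = 21.333333

21.333333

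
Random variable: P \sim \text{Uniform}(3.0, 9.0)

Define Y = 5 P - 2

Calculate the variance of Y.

For Y = aP + b: Var(Y) = a² * Var(P)
Var(P) = (9 - 3)^2/12 = 3
Var(Y) = 5² * 3 = 25 * 3 = 75

75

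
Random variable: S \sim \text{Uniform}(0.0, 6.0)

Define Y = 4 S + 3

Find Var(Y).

For Y = aS + b: Var(Y) = a² * Var(S)
Var(S) = (6 - 0)^2/12 = 3
Var(Y) = 4² * 3 = 16 * 3 = 48

48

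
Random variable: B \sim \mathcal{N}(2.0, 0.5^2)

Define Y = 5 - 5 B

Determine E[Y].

For Y = -5B + 5:
E[Y] = -5 * E[B] + 5
E[B] = 2.0 = 2
E[Y] = -5 * 2 + 5 = -5

-5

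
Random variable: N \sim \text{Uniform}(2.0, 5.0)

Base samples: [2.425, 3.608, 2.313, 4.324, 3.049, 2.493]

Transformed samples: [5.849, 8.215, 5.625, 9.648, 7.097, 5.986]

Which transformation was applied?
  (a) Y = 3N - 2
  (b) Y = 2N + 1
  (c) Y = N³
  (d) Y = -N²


Checking option (b) Y = 2N + 1:
  N = 2.425 -> Y = 5.849 ✓
  N = 3.608 -> Y = 8.215 ✓
  N = 2.313 -> Y = 5.625 ✓
All samples match this transformation.

(b) 2N + 1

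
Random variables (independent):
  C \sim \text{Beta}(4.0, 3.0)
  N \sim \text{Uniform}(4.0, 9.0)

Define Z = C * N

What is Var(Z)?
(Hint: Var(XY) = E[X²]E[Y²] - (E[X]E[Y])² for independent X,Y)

Var(XY) = E[X²]E[Y²] - (E[X]E[Y])²
E[C] = 0.57142857, Var(C) = 0.030612245
E[N] = 6.5, Var(N) = 2.0833333
E[C²] = 0.030612245 + 0.57142857² = 0.35714286
E[N²] = 2.0833333 + 6.5² = 44.333333
Var(Z) = 0.35714286*44.333333 - (0.57142857*6.5)²
= 15.833333 - 13.795918 = 2.037415

2.037415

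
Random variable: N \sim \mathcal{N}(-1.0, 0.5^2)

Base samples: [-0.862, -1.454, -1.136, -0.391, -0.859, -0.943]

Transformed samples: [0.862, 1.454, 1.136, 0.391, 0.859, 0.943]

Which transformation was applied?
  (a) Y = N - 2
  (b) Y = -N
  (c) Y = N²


Checking option (b) Y = -N:
  N = -0.862 -> Y = 0.862 ✓
  N = -1.454 -> Y = 1.454 ✓
  N = -1.136 -> Y = 1.136 ✓
All samples match this transformation.

(b) -N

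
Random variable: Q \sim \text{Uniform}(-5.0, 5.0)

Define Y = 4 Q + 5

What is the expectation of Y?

For Y = 4Q + 5:
E[Y] = 4 * E[Q] + 5
E[Q] = (-5 + 5)/2 = 0
E[Y] = 4 * 0 + 5 = 5

5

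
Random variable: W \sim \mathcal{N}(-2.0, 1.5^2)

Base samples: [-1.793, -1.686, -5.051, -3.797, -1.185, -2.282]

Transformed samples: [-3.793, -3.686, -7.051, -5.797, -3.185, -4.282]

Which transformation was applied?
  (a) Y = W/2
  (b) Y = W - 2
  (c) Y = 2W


Checking option (b) Y = W - 2:
  W = -1.793 -> Y = -3.793 ✓
  W = -1.686 -> Y = -3.686 ✓
  W = -5.051 -> Y = -7.051 ✓
All samples match this transformation.

(b) W - 2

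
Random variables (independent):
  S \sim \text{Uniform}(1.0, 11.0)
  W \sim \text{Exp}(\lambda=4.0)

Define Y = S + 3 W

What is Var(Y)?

For independent RVs: Var(aX + bY) = a²Var(X) + b²Var(Y)
Var(S) = 8.3333333
Var(W) = 0.0625
Var(Y) = 1²*8.3333333 + 3²*0.0625
= 1*8.3333333 + 9*0.0625 = 8.8958333

8.8958333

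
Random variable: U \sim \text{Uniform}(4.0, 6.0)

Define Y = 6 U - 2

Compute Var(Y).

For Y = aU + b: Var(Y) = a² * Var(U)
Var(U) = (6 - 4)^2/12 = 0.33333333
Var(Y) = 6² * 0.33333333 = 36 * 0.33333333 = 12

12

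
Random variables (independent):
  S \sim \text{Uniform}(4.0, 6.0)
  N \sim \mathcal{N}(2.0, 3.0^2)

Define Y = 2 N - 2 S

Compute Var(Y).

For independent RVs: Var(aX + bY) = a²Var(X) + b²Var(Y)
Var(S) = 0.33333333
Var(N) = 9
Var(Y) = (-2)²*0.33333333 + 2²*9
= 4*0.33333333 + 4*9 = 37.333333

37.333333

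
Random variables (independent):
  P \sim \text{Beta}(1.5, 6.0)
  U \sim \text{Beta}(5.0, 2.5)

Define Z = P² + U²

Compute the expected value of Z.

E[Z] = E[P²] + E[U²]
E[P²] = Var(P) + E[P]² = 0.018823529 + 0.04 = 0.058823529
E[U²] = Var(U) + E[U]² = 0.026143791 + 0.44444444 = 0.47058824
E[Z] = 0.058823529 + 0.47058824 = 0.52941176

0.52941176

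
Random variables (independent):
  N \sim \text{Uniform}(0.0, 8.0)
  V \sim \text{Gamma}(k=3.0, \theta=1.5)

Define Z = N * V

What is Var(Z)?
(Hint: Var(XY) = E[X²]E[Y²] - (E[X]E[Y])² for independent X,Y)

Var(XY) = E[X²]E[Y²] - (E[X]E[Y])²
E[N] = 4, Var(N) = 5.3333333
E[V] = 4.5, Var(V) = 6.75
E[N²] = 5.3333333 + 4² = 21.333333
E[V²] = 6.75 + 4.5² = 27
Var(Z) = 21.333333*27 - (4*4.5)²
= 576 - 324 = 252

252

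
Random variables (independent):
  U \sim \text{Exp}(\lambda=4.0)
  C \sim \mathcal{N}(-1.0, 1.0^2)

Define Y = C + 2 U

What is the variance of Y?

For independent RVs: Var(aX + bY) = a²Var(X) + b²Var(Y)
Var(U) = 0.0625
Var(C) = 1
Var(Y) = 2²*0.0625 + 1²*1
= 4*0.0625 + 1*1 = 1.25

1.25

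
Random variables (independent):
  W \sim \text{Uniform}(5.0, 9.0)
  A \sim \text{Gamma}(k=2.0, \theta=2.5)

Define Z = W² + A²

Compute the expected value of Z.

E[Z] = E[W²] + E[A²]
E[W²] = Var(W) + E[W]² = 1.3333333 + 49 = 50.333333
E[A²] = Var(A) + E[A]² = 12.5 + 25 = 37.5
E[Z] = 50.333333 + 37.5 = 87.833333

87.833333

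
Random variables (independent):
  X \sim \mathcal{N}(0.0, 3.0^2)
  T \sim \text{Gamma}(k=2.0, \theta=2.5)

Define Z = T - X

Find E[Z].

E[Z] = -1*E[X] + 1*E[T]
E[X] = 0
E[T] = 5
E[Z] = -1*0 + 1*5 = 5

5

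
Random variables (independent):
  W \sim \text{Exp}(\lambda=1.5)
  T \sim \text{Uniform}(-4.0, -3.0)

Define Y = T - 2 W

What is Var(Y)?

For independent RVs: Var(aX + bY) = a²Var(X) + b²Var(Y)
Var(W) = 0.44444444
Var(T) = 0.083333333
Var(Y) = (-2)²*0.44444444 + 1²*0.083333333
= 4*0.44444444 + 1*0.083333333 = 1.8611111

1.8611111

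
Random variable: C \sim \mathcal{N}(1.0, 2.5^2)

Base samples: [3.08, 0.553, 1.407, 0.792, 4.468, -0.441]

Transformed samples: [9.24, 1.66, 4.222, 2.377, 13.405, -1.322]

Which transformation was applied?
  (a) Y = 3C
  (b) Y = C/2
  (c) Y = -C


Checking option (a) Y = 3C:
  C = 3.08 -> Y = 9.24 ✓
  C = 0.553 -> Y = 1.66 ✓
  C = 1.407 -> Y = 4.222 ✓
All samples match this transformation.

(a) 3C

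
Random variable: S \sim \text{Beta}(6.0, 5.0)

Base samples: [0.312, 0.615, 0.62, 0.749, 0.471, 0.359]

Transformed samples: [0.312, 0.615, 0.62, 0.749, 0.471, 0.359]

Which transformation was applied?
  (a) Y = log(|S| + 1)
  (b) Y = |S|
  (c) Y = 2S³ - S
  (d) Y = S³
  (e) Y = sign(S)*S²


Checking option (b) Y = |S|:
  S = 0.312 -> Y = 0.312 ✓
  S = 0.615 -> Y = 0.615 ✓
  S = 0.62 -> Y = 0.62 ✓
All samples match this transformation.

(b) |S|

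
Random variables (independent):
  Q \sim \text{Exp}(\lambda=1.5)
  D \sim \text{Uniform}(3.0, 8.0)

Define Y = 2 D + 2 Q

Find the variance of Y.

For independent RVs: Var(aX + bY) = a²Var(X) + b²Var(Y)
Var(Q) = 0.44444444
Var(D) = 2.0833333
Var(Y) = 2²*0.44444444 + 2²*2.0833333
= 4*0.44444444 + 4*2.0833333 = 10.111111

10.111111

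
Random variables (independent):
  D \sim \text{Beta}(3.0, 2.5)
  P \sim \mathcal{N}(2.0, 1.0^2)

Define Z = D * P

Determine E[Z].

For independent RVs: E[XY] = E[X]*E[Y]
E[D] = 0.54545455
E[P] = 2
E[Z] = 0.54545455 * 2 = 1.0909091

1.0909091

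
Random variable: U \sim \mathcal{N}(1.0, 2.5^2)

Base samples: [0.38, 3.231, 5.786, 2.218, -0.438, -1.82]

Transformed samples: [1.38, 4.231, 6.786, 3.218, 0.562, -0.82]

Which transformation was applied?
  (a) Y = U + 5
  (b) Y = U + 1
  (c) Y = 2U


Checking option (b) Y = U + 1:
  U = 0.38 -> Y = 1.38 ✓
  U = 3.231 -> Y = 4.231 ✓
  U = 5.786 -> Y = 6.786 ✓
All samples match this transformation.

(b) U + 1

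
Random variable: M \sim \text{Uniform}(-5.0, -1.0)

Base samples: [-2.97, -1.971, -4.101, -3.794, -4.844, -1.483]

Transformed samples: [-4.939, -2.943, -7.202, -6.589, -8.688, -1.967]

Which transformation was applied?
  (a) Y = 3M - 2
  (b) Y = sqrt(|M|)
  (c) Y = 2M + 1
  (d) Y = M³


Checking option (c) Y = 2M + 1:
  M = -2.97 -> Y = -4.939 ✓
  M = -1.971 -> Y = -2.943 ✓
  M = -4.101 -> Y = -7.202 ✓
All samples match this transformation.

(c) 2M + 1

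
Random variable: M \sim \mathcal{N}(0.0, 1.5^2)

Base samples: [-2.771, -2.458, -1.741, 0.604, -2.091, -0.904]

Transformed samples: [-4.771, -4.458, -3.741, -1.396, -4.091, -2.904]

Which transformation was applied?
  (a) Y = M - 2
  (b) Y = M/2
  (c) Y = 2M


Checking option (a) Y = M - 2:
  M = -2.771 -> Y = -4.771 ✓
  M = -2.458 -> Y = -4.458 ✓
  M = -1.741 -> Y = -3.741 ✓
All samples match this transformation.

(a) M - 2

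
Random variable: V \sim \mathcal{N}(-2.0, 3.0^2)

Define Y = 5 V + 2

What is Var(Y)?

For Y = aV + b: Var(Y) = a² * Var(V)
Var(V) = 3.0^2 = 9
Var(Y) = 5² * 9 = 25 * 9 = 225

225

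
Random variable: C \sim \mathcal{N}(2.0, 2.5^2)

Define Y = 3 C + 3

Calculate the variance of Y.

For Y = aC + b: Var(Y) = a² * Var(C)
Var(C) = 2.5^2 = 6.25
Var(Y) = 3² * 6.25 = 9 * 6.25 = 56.25

56.25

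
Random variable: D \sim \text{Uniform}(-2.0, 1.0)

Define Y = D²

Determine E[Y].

E[D²] = Var(D) + (E[D])² = 0.75 + 0.25 = 1

1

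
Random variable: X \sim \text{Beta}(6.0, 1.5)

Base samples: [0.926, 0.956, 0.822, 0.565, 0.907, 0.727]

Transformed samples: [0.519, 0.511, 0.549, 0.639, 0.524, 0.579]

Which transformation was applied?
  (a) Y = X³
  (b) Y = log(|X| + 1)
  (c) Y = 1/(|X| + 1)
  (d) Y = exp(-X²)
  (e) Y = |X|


Checking option (c) Y = 1/(|X| + 1):
  X = 0.926 -> Y = 0.519 ✓
  X = 0.956 -> Y = 0.511 ✓
  X = 0.822 -> Y = 0.549 ✓
All samples match this transformation.

(c) 1/(|X| + 1)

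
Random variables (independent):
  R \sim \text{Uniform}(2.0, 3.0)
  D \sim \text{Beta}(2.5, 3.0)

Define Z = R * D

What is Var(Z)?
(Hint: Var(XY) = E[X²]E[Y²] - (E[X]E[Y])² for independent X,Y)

Var(XY) = E[X²]E[Y²] - (E[X]E[Y])²
E[R] = 2.5, Var(R) = 0.083333333
E[D] = 0.45454545, Var(D) = 0.038143675
E[R²] = 0.083333333 + 2.5² = 6.3333333
E[D²] = 0.038143675 + 0.45454545² = 0.24475524
Var(Z) = 6.3333333*0.24475524 - (2.5*0.45454545)²
= 1.5501166 - 1.2913223 = 0.25879424

0.25879424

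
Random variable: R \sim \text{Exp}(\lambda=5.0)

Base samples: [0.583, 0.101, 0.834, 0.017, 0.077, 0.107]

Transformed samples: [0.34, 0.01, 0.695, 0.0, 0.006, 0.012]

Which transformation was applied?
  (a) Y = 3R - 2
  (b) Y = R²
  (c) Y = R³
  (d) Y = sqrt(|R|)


Checking option (b) Y = R²:
  R = 0.583 -> Y = 0.34 ✓
  R = 0.101 -> Y = 0.01 ✓
  R = 0.834 -> Y = 0.695 ✓
All samples match this transformation.

(b) R²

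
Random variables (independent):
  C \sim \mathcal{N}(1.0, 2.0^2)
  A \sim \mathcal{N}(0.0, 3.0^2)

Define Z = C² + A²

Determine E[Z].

E[Z] = E[C²] + E[A²]
E[C²] = Var(C) + E[C]² = 4 + 1 = 5
E[A²] = Var(A) + E[A]² = 9 + 0 = 9
E[Z] = 5 + 9 = 14

14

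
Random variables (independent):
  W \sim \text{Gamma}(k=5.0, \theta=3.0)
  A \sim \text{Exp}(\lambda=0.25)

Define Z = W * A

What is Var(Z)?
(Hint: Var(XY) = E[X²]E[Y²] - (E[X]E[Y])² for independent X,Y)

Var(XY) = E[X²]E[Y²] - (E[X]E[Y])²
E[W] = 15, Var(W) = 45
E[A] = 4, Var(A) = 16
E[W²] = 45 + 15² = 270
E[A²] = 16 + 4² = 32
Var(Z) = 270*32 - (15*4)²
= 8640 - 3600 = 5040

5040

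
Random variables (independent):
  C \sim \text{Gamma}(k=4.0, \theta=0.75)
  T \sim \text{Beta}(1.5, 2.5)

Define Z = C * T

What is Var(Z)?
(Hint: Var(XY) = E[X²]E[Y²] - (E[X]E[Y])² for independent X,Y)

Var(XY) = E[X²]E[Y²] - (E[X]E[Y])²
E[C] = 3, Var(C) = 2.25
E[T] = 0.375, Var(T) = 0.046875
E[C²] = 2.25 + 3² = 11.25
E[T²] = 0.046875 + 0.375² = 0.1875
Var(Z) = 11.25*0.1875 - (3*0.375)²
= 2.109375 - 1.265625 = 0.84375

0.84375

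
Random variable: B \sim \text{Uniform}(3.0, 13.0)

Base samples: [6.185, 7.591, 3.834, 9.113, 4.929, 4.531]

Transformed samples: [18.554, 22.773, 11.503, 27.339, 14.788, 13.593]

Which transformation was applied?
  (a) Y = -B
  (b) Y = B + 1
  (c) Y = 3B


Checking option (c) Y = 3B:
  B = 6.185 -> Y = 18.554 ✓
  B = 7.591 -> Y = 22.773 ✓
  B = 3.834 -> Y = 11.503 ✓
All samples match this transformation.

(c) 3B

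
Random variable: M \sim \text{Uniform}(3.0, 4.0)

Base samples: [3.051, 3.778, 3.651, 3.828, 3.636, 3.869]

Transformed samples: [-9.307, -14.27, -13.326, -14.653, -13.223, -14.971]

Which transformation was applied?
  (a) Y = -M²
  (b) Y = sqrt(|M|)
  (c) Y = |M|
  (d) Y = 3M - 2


Checking option (a) Y = -M²:
  M = 3.051 -> Y = -9.307 ✓
  M = 3.778 -> Y = -14.27 ✓
  M = 3.651 -> Y = -13.326 ✓
All samples match this transformation.

(a) -M²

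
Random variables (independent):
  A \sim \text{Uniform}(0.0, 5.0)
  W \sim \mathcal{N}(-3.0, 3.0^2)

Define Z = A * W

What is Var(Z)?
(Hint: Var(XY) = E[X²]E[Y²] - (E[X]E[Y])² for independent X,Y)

Var(XY) = E[X²]E[Y²] - (E[X]E[Y])²
E[A] = 2.5, Var(A) = 2.0833333
E[W] = -3, Var(W) = 9
E[A²] = 2.0833333 + 2.5² = 8.3333333
E[W²] = 9 + (-3)² = 18
Var(Z) = 8.3333333*18 - (2.5*(-3))²
= 150 - 56.25 = 93.75

93.75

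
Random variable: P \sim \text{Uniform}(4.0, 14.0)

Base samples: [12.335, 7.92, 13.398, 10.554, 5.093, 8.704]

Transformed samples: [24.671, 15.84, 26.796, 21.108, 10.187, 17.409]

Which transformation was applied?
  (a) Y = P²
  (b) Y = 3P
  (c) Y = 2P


Checking option (c) Y = 2P:
  P = 12.335 -> Y = 24.671 ✓
  P = 7.92 -> Y = 15.84 ✓
  P = 13.398 -> Y = 26.796 ✓
All samples match this transformation.

(c) 2P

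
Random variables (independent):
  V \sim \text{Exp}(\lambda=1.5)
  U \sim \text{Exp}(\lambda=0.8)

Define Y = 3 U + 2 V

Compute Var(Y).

For independent RVs: Var(aX + bY) = a²Var(X) + b²Var(Y)
Var(V) = 0.44444444
Var(U) = 1.5625
Var(Y) = 2²*0.44444444 + 3²*1.5625
= 4*0.44444444 + 9*1.5625 = 15.840278

15.840278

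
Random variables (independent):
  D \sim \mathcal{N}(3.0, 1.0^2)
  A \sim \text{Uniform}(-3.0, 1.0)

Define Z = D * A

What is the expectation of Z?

For independent RVs: E[XY] = E[X]*E[Y]
E[D] = 3
E[A] = -1
E[Z] = 3 * (-1) = -3

-3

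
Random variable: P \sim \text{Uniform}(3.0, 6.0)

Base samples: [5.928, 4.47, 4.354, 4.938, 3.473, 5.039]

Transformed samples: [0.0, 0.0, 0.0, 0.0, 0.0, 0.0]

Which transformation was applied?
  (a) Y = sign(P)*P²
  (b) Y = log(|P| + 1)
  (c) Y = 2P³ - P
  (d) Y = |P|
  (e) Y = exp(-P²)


Checking option (e) Y = exp(-P²):
  P = 5.928 -> Y = 0.0 ✓
  P = 4.47 -> Y = 0.0 ✓
  P = 4.354 -> Y = 0.0 ✓
All samples match this transformation.

(e) exp(-P²)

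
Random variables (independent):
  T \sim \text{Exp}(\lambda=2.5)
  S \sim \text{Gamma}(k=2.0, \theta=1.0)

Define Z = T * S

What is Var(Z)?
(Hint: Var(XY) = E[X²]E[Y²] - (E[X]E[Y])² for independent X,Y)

Var(XY) = E[X²]E[Y²] - (E[X]E[Y])²
E[T] = 0.4, Var(T) = 0.16
E[S] = 2, Var(S) = 2
E[T²] = 0.16 + 0.4² = 0.32
E[S²] = 2 + 2² = 6
Var(Z) = 0.32*6 - (0.4*2)²
= 1.92 - 0.64 = 1.28

1.28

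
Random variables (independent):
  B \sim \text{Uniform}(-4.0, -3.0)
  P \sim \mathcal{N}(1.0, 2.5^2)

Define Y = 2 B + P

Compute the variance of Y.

For independent RVs: Var(aX + bY) = a²Var(X) + b²Var(Y)
Var(B) = 0.083333333
Var(P) = 6.25
Var(Y) = 2²*0.083333333 + 1²*6.25
= 4*0.083333333 + 1*6.25 = 6.5833333

6.5833333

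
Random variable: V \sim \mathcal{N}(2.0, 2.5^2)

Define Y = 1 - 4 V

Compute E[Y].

For Y = -4V + 1:
E[Y] = -4 * E[V] + 1
E[V] = 2.0 = 2
E[Y] = -4 * 2 + 1 = -7

-7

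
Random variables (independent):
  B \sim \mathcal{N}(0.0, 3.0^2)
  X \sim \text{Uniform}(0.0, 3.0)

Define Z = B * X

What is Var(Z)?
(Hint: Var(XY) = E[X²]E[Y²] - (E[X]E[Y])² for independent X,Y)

Var(XY) = E[X²]E[Y²] - (E[X]E[Y])²
E[B] = 0, Var(B) = 9
E[X] = 1.5, Var(X) = 0.75
E[B²] = 9 + 0² = 9
E[X²] = 0.75 + 1.5² = 3
Var(Z) = 9*3 - (0*1.5)²
= 27 - 0 = 27

27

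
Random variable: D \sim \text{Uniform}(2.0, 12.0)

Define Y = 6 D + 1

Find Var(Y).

For Y = aD + b: Var(Y) = a² * Var(D)
Var(D) = (12 - 2)^2/12 = 8.3333333
Var(Y) = 6² * 8.3333333 = 36 * 8.3333333 = 300

300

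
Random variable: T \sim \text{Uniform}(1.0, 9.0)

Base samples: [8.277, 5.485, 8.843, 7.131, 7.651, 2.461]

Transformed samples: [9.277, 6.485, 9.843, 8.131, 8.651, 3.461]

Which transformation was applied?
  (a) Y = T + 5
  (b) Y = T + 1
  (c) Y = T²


Checking option (b) Y = T + 1:
  T = 8.277 -> Y = 9.277 ✓
  T = 5.485 -> Y = 6.485 ✓
  T = 8.843 -> Y = 9.843 ✓
All samples match this transformation.

(b) T + 1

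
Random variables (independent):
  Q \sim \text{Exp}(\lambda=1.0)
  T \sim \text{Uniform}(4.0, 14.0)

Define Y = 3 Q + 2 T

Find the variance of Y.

For independent RVs: Var(aX + bY) = a²Var(X) + b²Var(Y)
Var(Q) = 1
Var(T) = 8.3333333
Var(Y) = 3²*1 + 2²*8.3333333
= 9*1 + 4*8.3333333 = 42.333333

42.333333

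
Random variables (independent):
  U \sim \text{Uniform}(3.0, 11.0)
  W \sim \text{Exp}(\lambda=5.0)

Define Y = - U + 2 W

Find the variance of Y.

For independent RVs: Var(aX + bY) = a²Var(X) + b²Var(Y)
Var(U) = 5.3333333
Var(W) = 0.04
Var(Y) = (-1)²*5.3333333 + 2²*0.04
= 1*5.3333333 + 4*0.04 = 5.4933333

5.4933333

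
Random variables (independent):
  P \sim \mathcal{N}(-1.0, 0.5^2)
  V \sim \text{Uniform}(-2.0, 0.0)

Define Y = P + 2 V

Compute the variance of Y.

For independent RVs: Var(aX + bY) = a²Var(X) + b²Var(Y)
Var(P) = 0.25
Var(V) = 0.33333333
Var(Y) = 1²*0.25 + 2²*0.33333333
= 1*0.25 + 4*0.33333333 = 1.5833333

1.5833333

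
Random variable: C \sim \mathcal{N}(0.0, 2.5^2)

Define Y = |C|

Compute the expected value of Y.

For X ~ N(0, 2.5²), E[|X|] = sigma * sqrt(2/pi)
= 2.5 * sqrt(2/pi) = 1.9947114

1.9947114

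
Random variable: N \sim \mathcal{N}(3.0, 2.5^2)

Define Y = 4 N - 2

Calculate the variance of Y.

For Y = aN + b: Var(Y) = a² * Var(N)
Var(N) = 2.5^2 = 6.25
Var(Y) = 4² * 6.25 = 16 * 6.25 = 100

100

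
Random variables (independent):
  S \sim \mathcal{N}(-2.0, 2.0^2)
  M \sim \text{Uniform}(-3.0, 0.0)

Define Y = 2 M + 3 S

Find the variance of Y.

For independent RVs: Var(aX + bY) = a²Var(X) + b²Var(Y)
Var(S) = 4
Var(M) = 0.75
Var(Y) = 3²*4 + 2²*0.75
= 9*4 + 4*0.75 = 39

39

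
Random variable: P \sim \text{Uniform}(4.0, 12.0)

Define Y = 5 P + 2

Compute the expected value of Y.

For Y = 5P + 2:
E[Y] = 5 * E[P] + 2
E[P] = (4 + 12)/2 = 8
E[Y] = 5 * 8 + 2 = 42

42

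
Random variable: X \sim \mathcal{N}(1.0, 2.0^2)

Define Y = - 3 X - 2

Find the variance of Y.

For Y = aX + b: Var(Y) = a² * Var(X)
Var(X) = 2.0^2 = 4
Var(Y) = (-3)² * 4 = 9 * 4 = 36

36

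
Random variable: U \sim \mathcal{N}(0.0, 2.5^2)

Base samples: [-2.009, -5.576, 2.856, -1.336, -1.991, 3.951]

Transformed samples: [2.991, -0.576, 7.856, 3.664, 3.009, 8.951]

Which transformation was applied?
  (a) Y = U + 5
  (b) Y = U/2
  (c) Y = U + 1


Checking option (a) Y = U + 5:
  U = -2.009 -> Y = 2.991 ✓
  U = -5.576 -> Y = -0.576 ✓
  U = 2.856 -> Y = 7.856 ✓
All samples match this transformation.

(a) U + 5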